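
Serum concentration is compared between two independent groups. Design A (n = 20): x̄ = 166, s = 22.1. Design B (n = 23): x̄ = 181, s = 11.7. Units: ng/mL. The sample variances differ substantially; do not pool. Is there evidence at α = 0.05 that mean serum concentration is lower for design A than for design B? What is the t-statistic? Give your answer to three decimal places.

Let group 1 = design A, group 2 = design B. H0: μ_1 = μ_2; H1: μ_1 < μ_2 (Welch's two-sample t-test, left-tailed).
t = (x̄_1 − x̄_2)/√(s_1²/n_1 + s_2²/n_2) = (166 − 181)/√(22.1²/20 + 11.7²/23) = -2.722
Welch–Satterthwaite df ≈ 27.96
p-value = P(T ≤ -2.722) ≈ 0.006
Since p ≈ 0.006 < α = 0.05, reject H0; the data support H1.

-2.722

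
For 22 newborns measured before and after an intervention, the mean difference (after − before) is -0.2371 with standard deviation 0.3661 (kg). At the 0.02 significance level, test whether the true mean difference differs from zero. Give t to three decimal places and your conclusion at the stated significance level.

H0: μ_d = 0; H1: μ_d ≠ 0 (paired t-test on the differences, two-sided).
t = d̄/(s_d/√n) = -0.2371/(0.3661/√22) = -3.038
df = n − 1 = 21
Two-sided p-value ≈ 0.006
Since p ≈ 0.006 < α = 0.02, reject H0; the evidence is statistically significant.

t = -3.038; reject H0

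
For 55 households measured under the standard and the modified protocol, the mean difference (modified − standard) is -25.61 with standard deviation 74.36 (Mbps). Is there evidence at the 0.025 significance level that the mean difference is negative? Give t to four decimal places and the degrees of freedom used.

H0: μ_d = 0; H1: μ_d < 0 (paired t-test on the differences, left-tailed).
t = d̄/(s_d/√n) = -25.61/(74.36/√55) = -2.5542
df = n − 1 = 54
p-value = P(T ≤ -2.5542) ≈ 0.0067
Since p ≈ 0.0067 < α = 0.025, reject H0; the data support H1.

t = -2.5542, df = 54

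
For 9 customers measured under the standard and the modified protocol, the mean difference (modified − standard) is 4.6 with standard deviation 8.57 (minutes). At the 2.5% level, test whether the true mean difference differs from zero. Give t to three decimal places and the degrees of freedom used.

t = 1.610, df = 8

H0: μ_d = 0; H1: μ_d ≠ 0 (paired t-test on the differences, two-sided).
t = d̄/(s_d/√n) = 4.6/(8.57/√9) = 1.610
df = n − 1 = 8
Two-sided p-value ≈ 0.1460
Since p ≈ 0.1460 > α = 0.025, fail to reject H0; the data do not provide sufficient evidence against H0.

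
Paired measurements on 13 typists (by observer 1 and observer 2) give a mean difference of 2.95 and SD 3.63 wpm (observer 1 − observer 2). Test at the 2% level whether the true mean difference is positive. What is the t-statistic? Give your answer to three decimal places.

H0: μ_d = 0; H1: μ_d > 0 (paired t-test on the differences, right-tailed).
t = d̄/(s_d/√n) = 2.95/(3.63/√13) = 2.930
df = n − 1 = 12
p-value = P(T ≥ 2.930) ≈ 0.0063
Since p ≈ 0.0063 < α = 0.02, reject H0; the evidence is statistically significant.

2.930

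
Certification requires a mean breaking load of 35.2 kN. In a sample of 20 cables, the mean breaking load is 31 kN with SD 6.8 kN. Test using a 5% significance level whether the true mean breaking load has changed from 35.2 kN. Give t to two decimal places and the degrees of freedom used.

t = -2.76, df = 19

H0: μ = 35.2; H1: μ ≠ 35.2 (one-sample t-test, two-sided).
t = (x̄ − μ₀)/(s/√n) = (31 − 35.2)/(6.8/√20) = -2.76
df = n − 1 = 19
Two-sided p-value ≈ 0.0124
Since p ≈ 0.0124 < α = 0.05, reject H0; the evidence is statistically significant.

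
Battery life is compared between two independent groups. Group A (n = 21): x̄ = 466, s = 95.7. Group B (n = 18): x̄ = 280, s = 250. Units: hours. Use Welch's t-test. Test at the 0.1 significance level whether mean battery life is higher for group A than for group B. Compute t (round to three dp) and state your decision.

t = 2.975; reject H0

Let group 1 = group A, group 2 = group B. H0: μ_1 = μ_2; H1: μ_1 > μ_2 (Welch's two-sample t-test, right-tailed).
t = (x̄_1 − x̄_2)/√(s_1²/n_1 + s_2²/n_2) = (466 − 280)/√(95.7²/21 + 250²/18) = 2.975
Welch–Satterthwaite df ≈ 21.25
p-value = P(T ≥ 2.975) ≈ 0.004
Since p ≈ 0.004 < α = 0.1, reject H0; the evidence is statistically significant.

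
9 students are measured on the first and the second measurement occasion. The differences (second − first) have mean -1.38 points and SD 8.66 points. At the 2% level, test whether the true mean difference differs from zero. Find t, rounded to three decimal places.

H0: μ_d = 0; H1: μ_d ≠ 0 (paired t-test on the differences, two-sided).
t = d̄/(s_d/√n) = -1.38/(8.66/√9) = -0.478
df = n − 1 = 8
Two-sided p-value ≈ 0.6454
Since p ≈ 0.6454 > α = 0.02, fail to reject H0; the data do not provide sufficient evidence against H0.

-0.478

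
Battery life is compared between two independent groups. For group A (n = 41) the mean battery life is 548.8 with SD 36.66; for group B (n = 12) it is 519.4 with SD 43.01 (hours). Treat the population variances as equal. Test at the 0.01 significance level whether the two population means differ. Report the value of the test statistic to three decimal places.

Let group 1 = group A, group 2 = group B. H0: μ_1 = μ_2; H1: μ_1 ≠ μ_2 (two-sample pooled-variance t-test, two-sided).
s_p² = [(41−1)·36.66² + (12−1)·43.01²]/(41+12−2) = 1453.07
t = (548.8 − 519.4)/√[1453.07·(1/41 + 1/12)] = 2.350
df = n₁ + n₂ − 2 = 51
Two-sided p-value ≈ 0.0227
Since p ≈ 0.0227 > α = 0.01, fail to reject H0; the evidence is not statistically significant.

2.350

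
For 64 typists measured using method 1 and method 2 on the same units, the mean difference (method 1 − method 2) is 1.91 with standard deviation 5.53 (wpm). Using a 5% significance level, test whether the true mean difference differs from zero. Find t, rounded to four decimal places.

2.7631

H0: μ_d = 0; H1: μ_d ≠ 0 (paired t-test on the differences, two-sided).
t = d̄/(s_d/√n) = 1.91/(5.53/√64) = 2.7631
df = n − 1 = 63
Two-sided p-value ≈ 0.007
Since p ≈ 0.007 < α = 0.05, reject H0; the evidence is statistically significant.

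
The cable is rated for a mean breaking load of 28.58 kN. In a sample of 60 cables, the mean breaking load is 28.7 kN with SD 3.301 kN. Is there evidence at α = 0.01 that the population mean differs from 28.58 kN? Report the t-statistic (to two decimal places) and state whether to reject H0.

t = 0.28; fail to reject H0

H0: μ = 28.58; H1: μ ≠ 28.58 (one-sample t-test, two-sided).
t = (x̄ − μ₀)/(s/√n) = (28.7 − 28.58)/(3.301/√60) = 0.28
df = n − 1 = 59
Two-sided p-value ≈ 0.779
Since p ≈ 0.779 > α = 0.01, fail to reject H0; the evidence is not statistically significant.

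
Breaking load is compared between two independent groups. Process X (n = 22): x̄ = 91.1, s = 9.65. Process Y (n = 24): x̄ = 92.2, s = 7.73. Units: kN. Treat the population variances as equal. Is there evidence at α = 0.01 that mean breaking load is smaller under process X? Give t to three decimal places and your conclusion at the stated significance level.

t = -0.428; fail to reject H0

Let group 1 = process X, group 2 = process Y. H0: μ_1 = μ_2; H1: μ_1 < μ_2 (two-sample pooled-variance t-test, left-tailed).
s_p² = [(22−1)·9.65² + (24−1)·7.73²]/(22+24−2) = 75.6793
t = (91.1 − 92.2)/√[75.6793·(1/22 + 1/24)] = -0.428
df = n₁ + n₂ − 2 = 44
p-value = P(T ≤ -0.428) ≈ 0.3352
Since p ≈ 0.3352 > α = 0.01, fail to reject H0; the data do not provide sufficient evidence against H0.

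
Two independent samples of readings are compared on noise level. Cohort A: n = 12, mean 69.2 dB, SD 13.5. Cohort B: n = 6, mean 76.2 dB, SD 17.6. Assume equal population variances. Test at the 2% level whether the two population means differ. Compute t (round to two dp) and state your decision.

Let group 1 = cohort A, group 2 = cohort B. H0: μ_1 = μ_2; H1: μ_1 ≠ μ_2 (two-sample pooled-variance t-test, two-sided).
s_p² = [(12−1)·13.5² + (6−1)·17.6²]/(12+6−2) = 222.097
t = (69.2 − 76.2)/√[222.097·(1/12 + 1/6)] = -0.94
df = n₁ + n₂ − 2 = 16
Two-sided p-value ≈ 0.361
Since p ≈ 0.361 > α = 0.02, fail to reject H0; the evidence is not statistically significant.

t = -0.94; fail to reject H0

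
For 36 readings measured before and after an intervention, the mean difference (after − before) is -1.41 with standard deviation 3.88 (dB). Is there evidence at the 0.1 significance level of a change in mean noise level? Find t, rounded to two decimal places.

-2.18

H0: μ_d = 0; H1: μ_d ≠ 0 (paired t-test on the differences, two-sided).
t = d̄/(s_d/√n) = -1.41/(3.88/√36) = -2.18
df = n − 1 = 35
Two-sided p-value ≈ 0.0360
Since p ≈ 0.0360 < α = 0.1, reject H0; the data support H1.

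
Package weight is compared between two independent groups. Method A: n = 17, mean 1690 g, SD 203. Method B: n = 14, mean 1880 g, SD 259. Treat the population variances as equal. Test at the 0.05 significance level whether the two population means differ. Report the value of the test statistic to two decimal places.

-2.29

Let group 1 = method A, group 2 = method B. H0: μ_1 = μ_2; H1: μ_1 ≠ μ_2 (two-sample pooled-variance t-test, two-sided).
s_p² = [(17−1)·203² + (14−1)·259²]/(17+14−2) = 52806.8
t = (1690 − 1880)/√[52806.8·(1/17 + 1/14)] = -2.29
df = n₁ + n₂ − 2 = 29
Two-sided p-value ≈ 0.029
Since p ≈ 0.029 < α = 0.05, reject H0; the evidence is statistically significant.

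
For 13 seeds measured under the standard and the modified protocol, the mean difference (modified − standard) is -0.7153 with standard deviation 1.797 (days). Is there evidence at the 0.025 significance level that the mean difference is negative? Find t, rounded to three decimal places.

-1.435

H0: μ_d = 0; H1: μ_d < 0 (paired t-test on the differences, left-tailed).
t = d̄/(s_d/√n) = -0.7153/(1.797/√13) = -1.435
df = n − 1 = 12
p-value = P(T ≤ -1.435) ≈ 0.0884
Since p ≈ 0.0884 > α = 0.025, fail to reject H0; the evidence is not statistically significant.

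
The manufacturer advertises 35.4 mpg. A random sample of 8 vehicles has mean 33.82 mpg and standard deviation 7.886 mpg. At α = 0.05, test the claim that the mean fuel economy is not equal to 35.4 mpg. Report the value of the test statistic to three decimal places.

H0: μ = 35.4; H1: μ ≠ 35.4 (one-sample t-test, two-sided).
t = (x̄ − μ₀)/(s/√n) = (33.82 − 35.4)/(7.886/√8) = -0.567
df = n − 1 = 7
Two-sided p-value ≈ 0.5886
Since p ≈ 0.5886 > α = 0.05, fail to reject H0; the data do not provide sufficient evidence against H0.

-0.567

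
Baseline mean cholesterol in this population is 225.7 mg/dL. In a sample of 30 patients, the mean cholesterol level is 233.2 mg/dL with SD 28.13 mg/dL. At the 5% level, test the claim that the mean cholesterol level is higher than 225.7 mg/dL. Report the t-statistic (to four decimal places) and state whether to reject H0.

t = 1.4603; fail to reject H0

H0: μ = 225.7; H1: μ > 225.7 (one-sample t-test, right-tailed).
t = (x̄ − μ₀)/(s/√n) = (233.2 − 225.7)/(28.13/√30) = 1.4603
df = n − 1 = 29
p-value = P(T ≥ 1.4603) ≈ 0.0775
Since p ≈ 0.0775 > α = 0.05, fail to reject H0; the evidence is not statistically significant.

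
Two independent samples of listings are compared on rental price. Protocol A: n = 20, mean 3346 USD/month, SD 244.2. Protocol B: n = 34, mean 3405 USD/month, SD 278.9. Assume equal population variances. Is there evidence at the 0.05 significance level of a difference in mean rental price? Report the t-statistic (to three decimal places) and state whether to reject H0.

Let group 1 = protocol A, group 2 = protocol B. H0: μ_1 = μ_2; H1: μ_1 ≠ μ_2 (two-sample pooled-variance t-test, two-sided).
s_p² = [(20−1)·244.2² + (34−1)·278.9²]/(20+34−2) = 71152.9
t = (3346 − 3405)/√[71152.9·(1/20 + 1/34)] = -0.785
df = n₁ + n₂ − 2 = 52
Two-sided p-value ≈ 0.4361
Since p ≈ 0.4361 > α = 0.05, fail to reject H0; the evidence is not statistically significant.

t = -0.785; fail to reject H0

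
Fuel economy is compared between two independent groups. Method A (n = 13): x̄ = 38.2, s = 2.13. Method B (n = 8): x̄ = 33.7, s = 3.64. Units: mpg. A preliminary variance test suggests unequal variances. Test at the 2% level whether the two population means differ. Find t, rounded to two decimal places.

Let group 1 = method A, group 2 = method B. H0: μ_1 = μ_2; H1: μ_1 ≠ μ_2 (Welch's two-sample t-test, two-sided).
t = (x̄_1 − x̄_2)/√(s_1²/n_1 + s_2²/n_2) = (38.2 − 33.7)/√(2.13²/13 + 3.64²/8) = 3.18
Welch–Satterthwaite df ≈ 10.00
Two-sided p-value ≈ 0.0099
Since p ≈ 0.0099 < α = 0.02, reject H0; the evidence is statistically significant.

3.18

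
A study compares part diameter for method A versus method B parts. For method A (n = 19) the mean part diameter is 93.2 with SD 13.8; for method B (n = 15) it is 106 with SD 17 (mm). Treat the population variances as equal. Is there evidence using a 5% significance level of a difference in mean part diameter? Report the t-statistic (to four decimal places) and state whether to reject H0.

Let group 1 = method A, group 2 = method B. H0: μ_1 = μ_2; H1: μ_1 ≠ μ_2 (two-sample pooled-variance t-test, two-sided).
s_p² = [(19−1)·13.8² + (15−1)·17²]/(19+15−2) = 233.56
t = (93.2 − 106)/√[233.56·(1/19 + 1/15)] = -2.4249
df = n₁ + n₂ − 2 = 32
Two-sided p-value ≈ 0.0211
Since p ≈ 0.0211 < α = 0.05, reject H0; the data support H1.

t = -2.4249; reject H0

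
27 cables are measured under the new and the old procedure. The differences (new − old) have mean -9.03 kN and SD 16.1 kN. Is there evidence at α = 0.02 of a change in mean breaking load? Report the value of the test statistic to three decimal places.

H0: μ_d = 0; H1: μ_d ≠ 0 (paired t-test on the differences, two-sided).
t = d̄/(s_d/√n) = -9.03/(16.1/√27) = -2.914
df = n − 1 = 26
Two-sided p-value ≈ 0.0072
Since p ≈ 0.0072 < α = 0.02, reject H0; the evidence is statistically significant.

-2.914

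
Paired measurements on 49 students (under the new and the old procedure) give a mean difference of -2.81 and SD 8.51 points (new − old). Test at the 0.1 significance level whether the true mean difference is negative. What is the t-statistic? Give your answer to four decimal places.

-2.3114

H0: μ_d = 0; H1: μ_d < 0 (paired t-test on the differences, left-tailed).
t = d̄/(s_d/√n) = -2.81/(8.51/√49) = -2.3114
df = n − 1 = 48
p-value = P(T ≤ -2.3114) ≈ 0.0126
Since p ≈ 0.0126 < α = 0.1, reject H0; the data support H1.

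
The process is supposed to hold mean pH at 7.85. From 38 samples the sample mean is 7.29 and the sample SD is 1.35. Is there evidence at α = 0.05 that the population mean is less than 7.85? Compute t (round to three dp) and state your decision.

H0: μ = 7.85; H1: μ < 7.85 (one-sample t-test, left-tailed).
t = (x̄ − μ₀)/(s/√n) = (7.29 − 7.85)/(1.35/√38) = -2.557
df = n − 1 = 37
p-value = P(T ≤ -2.557) ≈ 0.0074
Since p ≈ 0.0074 < α = 0.05, reject H0; the evidence is statistically significant.

t = -2.557; reject H0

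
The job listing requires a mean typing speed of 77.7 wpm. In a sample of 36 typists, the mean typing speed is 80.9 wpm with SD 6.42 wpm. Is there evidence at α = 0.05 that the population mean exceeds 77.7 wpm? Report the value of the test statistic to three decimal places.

2.991

H0: μ = 77.7; H1: μ > 77.7 (one-sample t-test, right-tailed).
t = (x̄ − μ₀)/(s/√n) = (80.9 − 77.7)/(6.42/√36) = 2.991
df = n − 1 = 35
p-value = P(T ≥ 2.991) ≈ 0.0025
Since p ≈ 0.0025 < α = 0.05, reject H0; the data support H1.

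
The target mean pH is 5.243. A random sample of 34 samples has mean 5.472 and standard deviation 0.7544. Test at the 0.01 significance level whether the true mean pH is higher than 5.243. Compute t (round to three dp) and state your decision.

t = 1.770; fail to reject H0

H0: μ = 5.243; H1: μ > 5.243 (one-sample t-test, right-tailed).
t = (x̄ − μ₀)/(s/√n) = (5.472 − 5.243)/(0.7544/√34) = 1.770
df = n − 1 = 33
p-value = P(T ≥ 1.770) ≈ 0.0430
Since p ≈ 0.0430 > α = 0.01, fail to reject H0; the data do not provide sufficient evidence against H0.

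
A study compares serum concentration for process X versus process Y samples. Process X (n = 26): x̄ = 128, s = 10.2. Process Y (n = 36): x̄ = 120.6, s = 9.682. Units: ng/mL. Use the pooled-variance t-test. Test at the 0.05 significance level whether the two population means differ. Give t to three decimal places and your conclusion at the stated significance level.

Let group 1 = process X, group 2 = process Y. H0: μ_1 = μ_2; H1: μ_1 ≠ μ_2 (two-sample pooled-variance t-test, two-sided).
s_p² = [(26−1)·10.2² + (36−1)·9.682²]/(26+36−2) = 98.0323
t = (128 − 120.6)/√[98.0323·(1/26 + 1/36)] = 2.904
df = n₁ + n₂ − 2 = 60
Two-sided p-value ≈ 0.005
Since p ≈ 0.005 < α = 0.05, reject H0; the evidence is statistically significant.

t = 2.904; reject H0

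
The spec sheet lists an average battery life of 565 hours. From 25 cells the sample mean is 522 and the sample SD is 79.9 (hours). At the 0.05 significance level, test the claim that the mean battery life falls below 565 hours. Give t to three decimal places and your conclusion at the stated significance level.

H0: μ = 565; H1: μ < 565 (one-sample t-test, left-tailed).
t = (x̄ − μ₀)/(s/√n) = (522 − 565)/(79.9/√25) = -2.691
df = n − 1 = 24
p-value = P(T ≤ -2.691) ≈ 0.0064
Since p ≈ 0.0064 < α = 0.05, reject H0; the evidence is statistically significant.

t = -2.691; reject H0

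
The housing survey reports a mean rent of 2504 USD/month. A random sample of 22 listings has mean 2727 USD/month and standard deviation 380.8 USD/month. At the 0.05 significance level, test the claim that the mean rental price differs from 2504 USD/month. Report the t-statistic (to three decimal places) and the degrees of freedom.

H0: μ = 2504; H1: μ ≠ 2504 (one-sample t-test, two-sided).
t = (x̄ − μ₀)/(s/√n) = (2727 − 2504)/(380.8/√22) = 2.747
df = n − 1 = 21
Two-sided p-value ≈ 0.0121
Since p ≈ 0.0121 < α = 0.05, reject H0; the data support H1.

t = 2.747, df = 21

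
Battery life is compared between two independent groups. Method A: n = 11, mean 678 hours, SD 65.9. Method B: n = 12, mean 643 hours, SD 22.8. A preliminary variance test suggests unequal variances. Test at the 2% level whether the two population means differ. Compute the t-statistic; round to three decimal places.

1.672

Let group 1 = method A, group 2 = method B. H0: μ_1 = μ_2; H1: μ_1 ≠ μ_2 (Welch's two-sample t-test, two-sided).
t = (x̄_1 − x̄_2)/√(s_1²/n_1 + s_2²/n_2) = (678 − 643)/√(65.9²/11 + 22.8²/12) = 1.672
Welch–Satterthwaite df ≈ 12.18
Two-sided p-value ≈ 0.1200
Since p ≈ 0.1200 > α = 0.02, fail to reject H0; the evidence is not statistically significant.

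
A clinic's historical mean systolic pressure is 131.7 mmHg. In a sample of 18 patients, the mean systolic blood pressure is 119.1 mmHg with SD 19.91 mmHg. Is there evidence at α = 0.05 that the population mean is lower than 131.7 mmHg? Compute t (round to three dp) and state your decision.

H0: μ = 131.7; H1: μ < 131.7 (one-sample t-test, left-tailed).
t = (x̄ − μ₀)/(s/√n) = (119.1 − 131.7)/(19.91/√18) = -2.685
df = n − 1 = 17
p-value = P(T ≤ -2.685) ≈ 0.0078
Since p ≈ 0.0078 < α = 0.05, reject H0; the data support H1.

t = -2.685; reject H0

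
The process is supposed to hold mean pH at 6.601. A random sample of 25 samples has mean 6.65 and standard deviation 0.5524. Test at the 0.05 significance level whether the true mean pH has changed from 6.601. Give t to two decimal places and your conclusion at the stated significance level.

t = 0.44; fail to reject H0

H0: μ = 6.601; H1: μ ≠ 6.601 (one-sample t-test, two-sided).
t = (x̄ − μ₀)/(s/√n) = (6.65 − 6.601)/(0.5524/√25) = 0.44
df = n − 1 = 24
Two-sided p-value ≈ 0.6614
Since p ≈ 0.6614 > α = 0.05, fail to reject H0; the evidence is not statistically significant.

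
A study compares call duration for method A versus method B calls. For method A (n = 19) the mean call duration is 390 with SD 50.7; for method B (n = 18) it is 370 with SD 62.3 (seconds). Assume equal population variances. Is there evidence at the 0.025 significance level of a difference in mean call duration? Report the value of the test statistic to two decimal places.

1.07

Let group 1 = method A, group 2 = method B. H0: μ_1 = μ_2; H1: μ_1 ≠ μ_2 (two-sample pooled-variance t-test, two-sided).
s_p² = [(19−1)·50.7² + (18−1)·62.3²]/(19+18−2) = 3207.16
t = (390 − 370)/√[3207.16·(1/19 + 1/18)] = 1.07
df = n₁ + n₂ − 2 = 35
Two-sided p-value ≈ 0.290
Since p ≈ 0.290 > α = 0.025, fail to reject H0; the data do not provide sufficient evidence against H0.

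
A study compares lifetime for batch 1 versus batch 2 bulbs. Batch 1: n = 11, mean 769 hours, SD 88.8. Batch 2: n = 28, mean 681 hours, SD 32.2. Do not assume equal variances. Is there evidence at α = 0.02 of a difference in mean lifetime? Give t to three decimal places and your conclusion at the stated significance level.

Let group 1 = batch 1, group 2 = batch 2. H0: μ_1 = μ_2; H1: μ_1 ≠ μ_2 (Welch's two-sample t-test, two-sided).
t = (x̄_1 − x̄_2)/√(s_1²/n_1 + s_2²/n_2) = (769 − 681)/√(88.8²/11 + 32.2²/28) = 3.205
Welch–Satterthwaite df ≈ 11.05
Two-sided p-value ≈ 0.008
Since p ≈ 0.008 < α = 0.02, reject H0; the evidence is statistically significant.

t = 3.205; reject H0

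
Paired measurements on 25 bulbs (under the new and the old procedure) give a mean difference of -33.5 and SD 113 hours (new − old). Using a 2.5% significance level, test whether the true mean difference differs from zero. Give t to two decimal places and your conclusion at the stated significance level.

H0: μ_d = 0; H1: μ_d ≠ 0 (paired t-test on the differences, two-sided).
t = d̄/(s_d/√n) = -33.5/(113/√25) = -1.48
df = n − 1 = 24
Two-sided p-value ≈ 0.1513
Since p ≈ 0.1513 > α = 0.025, fail to reject H0; the data do not provide sufficient evidence against H0.

t = -1.48; fail to reject H0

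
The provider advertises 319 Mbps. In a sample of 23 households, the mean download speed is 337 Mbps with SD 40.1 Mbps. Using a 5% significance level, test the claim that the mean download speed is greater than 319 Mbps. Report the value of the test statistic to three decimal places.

2.153

H0: μ = 319; H1: μ > 319 (one-sample t-test, right-tailed).
t = (x̄ − μ₀)/(s/√n) = (337 − 319)/(40.1/√23) = 2.153
df = n − 1 = 22
p-value = P(T ≥ 2.153) ≈ 0.0213
Since p ≈ 0.0213 < α = 0.05, reject H0; the data support H1.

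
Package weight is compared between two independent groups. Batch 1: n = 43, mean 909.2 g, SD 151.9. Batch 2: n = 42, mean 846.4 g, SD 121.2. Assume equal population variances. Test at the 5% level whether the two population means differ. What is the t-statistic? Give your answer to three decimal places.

Let group 1 = batch 1, group 2 = batch 2. H0: μ_1 = μ_2; H1: μ_1 ≠ μ_2 (two-sample pooled-variance t-test, two-sided).
s_p² = [(43−1)·151.9² + (42−1)·121.2²]/(43+42−2) = 18932
t = (909.2 − 846.4)/√[18932·(1/43 + 1/42)] = 2.104
df = n₁ + n₂ − 2 = 83
Two-sided p-value ≈ 0.038
Since p ≈ 0.038 < α = 0.05, reject H0; the evidence is statistically significant.

2.104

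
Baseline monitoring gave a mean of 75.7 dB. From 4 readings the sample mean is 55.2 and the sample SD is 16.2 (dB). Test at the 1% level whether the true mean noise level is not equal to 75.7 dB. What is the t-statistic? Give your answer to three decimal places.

-2.531

H0: μ = 75.7; H1: μ ≠ 75.7 (one-sample t-test, two-sided).
t = (x̄ − μ₀)/(s/√n) = (55.2 − 75.7)/(16.2/√4) = -2.531
df = n − 1 = 3
Two-sided p-value ≈ 0.0854
Since p ≈ 0.0854 > α = 0.01, fail to reject H0; the data do not provide sufficient evidence against H0.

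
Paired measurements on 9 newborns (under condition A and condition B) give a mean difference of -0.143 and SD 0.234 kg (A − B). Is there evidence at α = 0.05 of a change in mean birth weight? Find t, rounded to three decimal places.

-1.833

H0: μ_d = 0; H1: μ_d ≠ 0 (paired t-test on the differences, two-sided).
t = d̄/(s_d/√n) = -0.143/(0.234/√9) = -1.833
df = n − 1 = 8
Two-sided p-value ≈ 0.104
Since p ≈ 0.104 > α = 0.05, fail to reject H0; the evidence is not statistically significant.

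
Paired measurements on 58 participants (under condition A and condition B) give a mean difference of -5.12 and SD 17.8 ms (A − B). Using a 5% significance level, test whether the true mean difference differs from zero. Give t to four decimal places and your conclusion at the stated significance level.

t = -2.1906; reject H0

H0: μ_d = 0; H1: μ_d ≠ 0 (paired t-test on the differences, two-sided).
t = d̄/(s_d/√n) = -5.12/(17.8/√58) = -2.1906
df = n − 1 = 57
Two-sided p-value ≈ 0.033
Since p ≈ 0.033 < α = 0.05, reject H0; the evidence is statistically significant.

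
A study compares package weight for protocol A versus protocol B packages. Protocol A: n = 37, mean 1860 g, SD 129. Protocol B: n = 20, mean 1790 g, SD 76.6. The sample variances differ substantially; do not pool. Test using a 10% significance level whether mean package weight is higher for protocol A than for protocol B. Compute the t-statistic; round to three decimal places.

Let group 1 = protocol A, group 2 = protocol B. H0: μ_1 = μ_2; H1: μ_1 > μ_2 (Welch's two-sample t-test, right-tailed).
t = (x̄_1 − x̄_2)/√(s_1²/n_1 + s_2²/n_2) = (1860 − 1790)/√(129²/37 + 76.6²/20) = 2.568
Welch–Satterthwaite df ≈ 54.41
p-value = P(T ≥ 2.568) ≈ 0.007
Since p ≈ 0.007 < α = 0.1, reject H0; the data support H1.

2.568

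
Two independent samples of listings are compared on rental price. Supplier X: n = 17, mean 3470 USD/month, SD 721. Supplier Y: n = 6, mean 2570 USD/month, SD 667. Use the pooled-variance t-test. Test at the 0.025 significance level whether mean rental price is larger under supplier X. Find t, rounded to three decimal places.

2.675

Let group 1 = supplier X, group 2 = supplier Y. H0: μ_1 = μ_2; H1: μ_1 > μ_2 (two-sample pooled-variance t-test, right-tailed).
s_p² = [(17−1)·721² + (6−1)·667²]/(17+6−2) = 501995
t = (3470 − 2570)/√[501995·(1/17 + 1/6)] = 2.675
df = n₁ + n₂ − 2 = 21
p-value = P(T ≥ 2.675) ≈ 0.0071
Since p ≈ 0.0071 < α = 0.025, reject H0; the evidence is statistically significant.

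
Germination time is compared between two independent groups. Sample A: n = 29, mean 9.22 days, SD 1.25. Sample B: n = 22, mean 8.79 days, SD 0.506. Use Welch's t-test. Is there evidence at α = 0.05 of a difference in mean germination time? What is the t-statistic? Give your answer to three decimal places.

Let group 1 = sample A, group 2 = sample B. H0: μ_1 = μ_2; H1: μ_1 ≠ μ_2 (Welch's two-sample t-test, two-sided).
t = (x̄_1 − x̄_2)/√(s_1²/n_1 + s_2²/n_2) = (9.22 − 8.79)/√(1.25²/29 + 0.506²/22) = 1.680
Welch–Satterthwaite df ≈ 38.98
Two-sided p-value ≈ 0.1010
Since p ≈ 0.1010 > α = 0.05, fail to reject H0; the data do not provide sufficient evidence against H0.

1.680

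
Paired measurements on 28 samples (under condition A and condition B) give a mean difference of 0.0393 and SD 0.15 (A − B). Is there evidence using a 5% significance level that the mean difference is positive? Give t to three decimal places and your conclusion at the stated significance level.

t = 1.386; fail to reject H0

H0: μ_d = 0; H1: μ_d > 0 (paired t-test on the differences, right-tailed).
t = d̄/(s_d/√n) = 0.0393/(0.15/√28) = 1.386
df = n − 1 = 27
p-value = P(T ≥ 1.386) ≈ 0.0885
Since p ≈ 0.0885 > α = 0.05, fail to reject H0; the evidence is not statistically significant.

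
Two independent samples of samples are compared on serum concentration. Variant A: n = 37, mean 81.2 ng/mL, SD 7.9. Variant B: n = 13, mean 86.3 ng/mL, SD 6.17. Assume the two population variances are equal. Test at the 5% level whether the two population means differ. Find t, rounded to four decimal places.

Let group 1 = variant A, group 2 = variant B. H0: μ_1 = μ_2; H1: μ_1 ≠ μ_2 (two-sample pooled-variance t-test, two-sided).
s_p² = [(37−1)·7.9² + (13−1)·6.17²]/(37+13−2) = 56.3247
t = (81.2 − 86.3)/√[56.3247·(1/37 + 1/13)] = -2.1077
df = n₁ + n₂ − 2 = 48
Two-sided p-value ≈ 0.040
Since p ≈ 0.040 < α = 0.05, reject H0; the data support H1.

-2.1077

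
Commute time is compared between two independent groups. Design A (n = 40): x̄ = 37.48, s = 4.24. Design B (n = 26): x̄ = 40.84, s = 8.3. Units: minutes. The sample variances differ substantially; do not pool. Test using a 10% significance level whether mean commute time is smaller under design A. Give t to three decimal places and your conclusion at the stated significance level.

Let group 1 = design A, group 2 = design B. H0: μ_1 = μ_2; H1: μ_1 < μ_2 (Welch's two-sample t-test, left-tailed).
t = (x̄_1 − x̄_2)/√(s_1²/n_1 + s_2²/n_2) = (37.48 − 40.84)/√(4.24²/40 + 8.3²/26) = -1.909
Welch–Satterthwaite df ≈ 33.58
p-value = P(T ≤ -1.909) ≈ 0.0324
Since p ≈ 0.0324 < α = 0.1, reject H0; the evidence is statistically significant.

t = -1.909; reject H0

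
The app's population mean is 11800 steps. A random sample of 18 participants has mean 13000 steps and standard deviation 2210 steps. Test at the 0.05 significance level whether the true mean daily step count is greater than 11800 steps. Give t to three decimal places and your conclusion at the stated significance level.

H0: μ = 11800; H1: μ > 11800 (one-sample t-test, right-tailed).
t = (x̄ − μ₀)/(s/√n) = (13000 − 11800)/(2210/√18) = 2.304
df = n − 1 = 17
p-value = P(T ≥ 2.304) ≈ 0.017
Since p ≈ 0.017 < α = 0.05, reject H0; the evidence is statistically significant.

t = 2.304; reject H0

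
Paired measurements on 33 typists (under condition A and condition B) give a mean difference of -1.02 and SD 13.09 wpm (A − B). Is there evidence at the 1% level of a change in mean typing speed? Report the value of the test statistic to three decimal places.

-0.448

H0: μ_d = 0; H1: μ_d ≠ 0 (paired t-test on the differences, two-sided).
t = d̄/(s_d/√n) = -1.02/(13.09/√33) = -0.448
df = n − 1 = 32
Two-sided p-value ≈ 0.6574
Since p ≈ 0.6574 > α = 0.01, fail to reject H0; the evidence is not statistically significant.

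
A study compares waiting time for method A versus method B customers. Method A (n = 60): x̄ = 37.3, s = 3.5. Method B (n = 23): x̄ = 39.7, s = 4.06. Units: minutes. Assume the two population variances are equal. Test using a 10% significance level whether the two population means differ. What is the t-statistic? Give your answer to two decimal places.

-2.67

Let group 1 = method A, group 2 = method B. H0: μ_1 = μ_2; H1: μ_1 ≠ μ_2 (two-sample pooled-variance t-test, two-sided).
s_p² = [(60−1)·3.5² + (23−1)·4.06²]/(60+23−2) = 13.3999
t = (37.3 − 39.7)/√[13.3999·(1/60 + 1/23)] = -2.67
df = n₁ + n₂ − 2 = 81
Two-sided p-value ≈ 0.0091
Since p ≈ 0.0091 < α = 0.1, reject H0; the data support H1.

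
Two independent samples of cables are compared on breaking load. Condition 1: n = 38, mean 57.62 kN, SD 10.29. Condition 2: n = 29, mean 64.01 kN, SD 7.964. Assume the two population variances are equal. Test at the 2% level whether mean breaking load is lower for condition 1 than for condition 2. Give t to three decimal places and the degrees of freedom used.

Let group 1 = condition 1, group 2 = condition 2. H0: μ_1 = μ_2; H1: μ_1 < μ_2 (two-sample pooled-variance t-test, left-tailed).
s_p² = [(38−1)·10.29² + (29−1)·7.964²]/(38+29−2) = 87.5942
t = (57.62 − 64.01)/√[87.5942·(1/38 + 1/29)] = -2.769
df = n₁ + n₂ − 2 = 65
p-value = P(T ≤ -2.769) ≈ 0.0037
Since p ≈ 0.0037 < α = 0.02, reject H0; the evidence is statistically significant.

t = -2.769, df = 65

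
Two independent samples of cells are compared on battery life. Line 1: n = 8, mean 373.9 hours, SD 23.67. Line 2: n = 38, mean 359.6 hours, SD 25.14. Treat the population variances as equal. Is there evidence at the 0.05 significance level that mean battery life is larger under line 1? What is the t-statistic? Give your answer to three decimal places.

1.476

Let group 1 = line 1, group 2 = line 2. H0: μ_1 = μ_2; H1: μ_1 > μ_2 (two-sample pooled-variance t-test, right-tailed).
s_p² = [(8−1)·23.67² + (38−1)·25.14²]/(8+38−2) = 620.605
t = (373.9 − 359.6)/√[620.605·(1/8 + 1/38)] = 1.476
df = n₁ + n₂ − 2 = 44
p-value = P(T ≥ 1.476) ≈ 0.074
Since p ≈ 0.074 > α = 0.05, fail to reject H0; the evidence is not statistically significant.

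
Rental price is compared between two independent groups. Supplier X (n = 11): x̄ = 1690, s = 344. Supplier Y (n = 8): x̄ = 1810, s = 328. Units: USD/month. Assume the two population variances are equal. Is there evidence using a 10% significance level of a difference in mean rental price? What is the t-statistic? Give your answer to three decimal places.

-0.765

Let group 1 = supplier X, group 2 = supplier Y. H0: μ_1 = μ_2; H1: μ_1 ≠ μ_2 (two-sample pooled-variance t-test, two-sided).
s_p² = [(11−1)·344² + (8−1)·328²]/(11+8−2) = 113909
t = (1690 − 1810)/√[113909·(1/11 + 1/8)] = -0.765
df = n₁ + n₂ − 2 = 17
Two-sided p-value ≈ 0.455
Since p ≈ 0.455 > α = 0.1, fail to reject H0; the evidence is not statistically significant.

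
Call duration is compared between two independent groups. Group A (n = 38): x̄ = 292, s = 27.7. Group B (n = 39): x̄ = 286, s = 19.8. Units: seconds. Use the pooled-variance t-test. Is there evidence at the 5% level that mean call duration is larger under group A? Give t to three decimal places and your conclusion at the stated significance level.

Let group 1 = group A, group 2 = group B. H0: μ_1 = μ_2; H1: μ_1 > μ_2 (two-sample pooled-variance t-test, right-tailed).
s_p² = [(38−1)·27.7² + (39−1)·19.8²]/(38+39−2) = 577.163
t = (292 − 286)/√[577.163·(1/38 + 1/39)] = 1.096
df = n₁ + n₂ − 2 = 75
p-value = P(T ≥ 1.096) ≈ 0.138
Since p ≈ 0.138 > α = 0.05, fail to reject H0; the evidence is not statistically significant.

t = 1.096; fail to reject H0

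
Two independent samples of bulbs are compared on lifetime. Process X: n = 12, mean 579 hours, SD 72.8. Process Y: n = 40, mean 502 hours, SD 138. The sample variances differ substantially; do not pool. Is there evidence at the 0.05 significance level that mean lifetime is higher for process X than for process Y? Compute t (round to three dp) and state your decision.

t = 2.542; reject H0

Let group 1 = process X, group 2 = process Y. H0: μ_1 = μ_2; H1: μ_1 > μ_2 (Welch's two-sample t-test, right-tailed).
t = (x̄_1 − x̄_2)/√(s_1²/n_1 + s_2²/n_2) = (579 − 502)/√(72.8²/12 + 138²/40) = 2.542
Welch–Satterthwaite df ≈ 35.77
p-value = P(T ≥ 2.542) ≈ 0.0078
Since p ≈ 0.0078 < α = 0.05, reject H0; the data support H1.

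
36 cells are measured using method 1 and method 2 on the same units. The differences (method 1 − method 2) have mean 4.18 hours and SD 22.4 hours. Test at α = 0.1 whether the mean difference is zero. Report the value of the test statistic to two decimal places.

H0: μ_d = 0; H1: μ_d ≠ 0 (paired t-test on the differences, two-sided).
t = d̄/(s_d/√n) = 4.18/(22.4/√36) = 1.12
df = n − 1 = 35
Two-sided p-value ≈ 0.2705
Since p ≈ 0.2705 > α = 0.1, fail to reject H0; the evidence is not statistically significant.

1.12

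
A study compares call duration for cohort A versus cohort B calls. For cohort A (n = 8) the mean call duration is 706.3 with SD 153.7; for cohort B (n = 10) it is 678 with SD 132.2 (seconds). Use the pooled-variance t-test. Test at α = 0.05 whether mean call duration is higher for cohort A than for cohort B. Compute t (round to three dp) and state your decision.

Let group 1 = cohort A, group 2 = cohort B. H0: μ_1 = μ_2; H1: μ_1 > μ_2 (two-sample pooled-variance t-test, right-tailed).
s_p² = [(8−1)·153.7² + (10−1)·132.2²]/(8+10−2) = 20166.1
t = (706.3 − 678)/√[20166.1·(1/8 + 1/10)] = 0.420
df = n₁ + n₂ − 2 = 16
p-value = P(T ≥ 0.420) ≈ 0.340
Since p ≈ 0.340 > α = 0.05, fail to reject H0; the evidence is not statistically significant.

t = 0.420; fail to reject H0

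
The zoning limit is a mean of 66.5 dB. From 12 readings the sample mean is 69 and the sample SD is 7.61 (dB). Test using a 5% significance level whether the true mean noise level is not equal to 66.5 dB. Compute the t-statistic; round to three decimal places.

H0: μ = 66.5; H1: μ ≠ 66.5 (one-sample t-test, two-sided).
t = (x̄ − μ₀)/(s/√n) = (69 − 66.5)/(7.61/√12) = 1.138
df = n − 1 = 11
Two-sided p-value ≈ 0.2793
Since p ≈ 0.2793 > α = 0.05, fail to reject H0; the evidence is not statistically significant.

1.138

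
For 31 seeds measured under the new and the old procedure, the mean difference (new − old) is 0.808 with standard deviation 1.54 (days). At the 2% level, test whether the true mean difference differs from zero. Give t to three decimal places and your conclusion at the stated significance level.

H0: μ_d = 0; H1: μ_d ≠ 0 (paired t-test on the differences, two-sided).
t = d̄/(s_d/√n) = 0.808/(1.54/√31) = 2.921
df = n − 1 = 30
Two-sided p-value ≈ 0.007
Since p ≈ 0.007 < α = 0.02, reject H0; the data support H1.

t = 2.921; reject H0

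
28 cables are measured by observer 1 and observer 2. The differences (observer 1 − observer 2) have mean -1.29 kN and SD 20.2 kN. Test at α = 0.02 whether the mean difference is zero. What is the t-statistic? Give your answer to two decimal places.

-0.34

H0: μ_d = 0; H1: μ_d ≠ 0 (paired t-test on the differences, two-sided).
t = d̄/(s_d/√n) = -1.29/(20.2/√28) = -0.34
df = n − 1 = 27
Two-sided p-value ≈ 0.7380
Since p ≈ 0.7380 > α = 0.02, fail to reject H0; the evidence is not statistically significant.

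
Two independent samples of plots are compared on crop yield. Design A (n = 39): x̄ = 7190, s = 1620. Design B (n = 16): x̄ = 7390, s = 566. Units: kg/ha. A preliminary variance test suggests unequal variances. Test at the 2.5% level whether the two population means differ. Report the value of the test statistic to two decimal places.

Let group 1 = design A, group 2 = design B. H0: μ_1 = μ_2; H1: μ_1 ≠ μ_2 (Welch's two-sample t-test, two-sided).
t = (x̄_1 − x̄_2)/√(s_1²/n_1 + s_2²/n_2) = (7190 − 7390)/√(1620²/39 + 566²/16) = -0.68
Welch–Satterthwaite df ≈ 52.26
Two-sided p-value ≈ 0.501
Since p ≈ 0.501 > α = 0.025, fail to reject H0; the evidence is not statistically significant.

-0.68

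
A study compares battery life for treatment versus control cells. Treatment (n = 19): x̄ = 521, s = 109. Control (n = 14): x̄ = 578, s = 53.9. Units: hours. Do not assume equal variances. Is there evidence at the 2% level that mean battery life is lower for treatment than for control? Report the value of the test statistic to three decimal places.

-1.975

Let group 1 = treatment, group 2 = control. H0: μ_1 = μ_2; H1: μ_1 < μ_2 (Welch's two-sample t-test, left-tailed).
t = (x̄_1 − x̄_2)/√(s_1²/n_1 + s_2²/n_2) = (521 − 578)/√(109²/19 + 53.9²/14) = -1.975
Welch–Satterthwaite df ≈ 27.70
p-value = P(T ≤ -1.975) ≈ 0.029
Since p ≈ 0.029 > α = 0.02, fail to reject H0; the evidence is not statistically significant.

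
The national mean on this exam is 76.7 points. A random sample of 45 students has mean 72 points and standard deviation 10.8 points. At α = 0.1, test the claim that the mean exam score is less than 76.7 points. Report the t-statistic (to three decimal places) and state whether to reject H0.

H0: μ = 76.7; H1: μ < 76.7 (one-sample t-test, left-tailed).
t = (x̄ − μ₀)/(s/√n) = (72 − 76.7)/(10.8/√45) = -2.919
df = n − 1 = 44
p-value = P(T ≤ -2.919) ≈ 0.0028
Since p ≈ 0.0028 < α = 0.1, reject H0; the data support H1.

t = -2.919; reject H0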